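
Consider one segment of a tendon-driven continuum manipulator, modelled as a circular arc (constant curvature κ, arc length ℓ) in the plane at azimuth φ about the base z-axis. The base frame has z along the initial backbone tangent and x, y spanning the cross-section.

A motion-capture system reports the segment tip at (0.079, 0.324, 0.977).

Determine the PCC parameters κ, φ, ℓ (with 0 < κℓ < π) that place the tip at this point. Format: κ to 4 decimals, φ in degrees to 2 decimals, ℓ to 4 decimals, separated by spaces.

ρ = √(x²+y²) = √(0.079² + 0.324²) = 0.33349
φ = atan2(y, x) mod 360° = atan2(0.324, 0.079) = 76.2971°
|p|² = ρ² + z² = 0.33349² + 0.977² = 1.06575
κ = 2ρ / |p|² = 2×0.33349 / 1.06575 = 0.62584
θ = 2·atan2(ρ, z) = 2·atan2(0.33349, 0.977) = 0.65788 rad
ℓ = θ/κ = 0.65788/0.62584 = 1.05120

0.6258 76.30 1.0512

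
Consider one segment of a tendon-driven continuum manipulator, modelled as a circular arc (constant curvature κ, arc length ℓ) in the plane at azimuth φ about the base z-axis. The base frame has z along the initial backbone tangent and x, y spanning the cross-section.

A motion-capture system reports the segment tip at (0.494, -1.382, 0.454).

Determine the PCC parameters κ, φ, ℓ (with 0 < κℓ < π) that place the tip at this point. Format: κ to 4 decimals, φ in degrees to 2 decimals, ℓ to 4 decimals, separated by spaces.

ρ = √(x²+y²) = √(0.494² + -1.382²) = 1.46764
φ = atan2(y, x) mod 360° = atan2(-1.382, 0.494) = 289.6696°
|p|² = ρ² + z² = 1.46764² + 0.454² = 2.36008
κ = 2ρ / |p|² = 2×1.46764 / 2.36008 = 1.24372
θ = 2·atan2(ρ, z) = 2·atan2(1.46764, 0.454) = 2.54158 rad
ℓ = θ/κ = 2.54158/1.24372 = 2.04353

1.2437 289.67 2.0435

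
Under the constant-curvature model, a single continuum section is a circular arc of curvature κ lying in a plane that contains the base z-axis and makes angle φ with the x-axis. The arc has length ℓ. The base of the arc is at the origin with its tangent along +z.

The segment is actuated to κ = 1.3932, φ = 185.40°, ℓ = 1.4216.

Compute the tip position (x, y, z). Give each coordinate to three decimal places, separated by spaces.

-0.999 -0.094 0.658

θ = κ·ℓ = 1.3932 × 1.4216 = 1.98057 rad
ρ = (1 − cos θ)/κ = (1 − -0.39840)/1.3932 = 1.00374
z = sin θ / κ = 0.91721/1.3932 = 0.65835
x = ρ cos φ = 1.00374 × cos(185.40°) = -0.99928
y = ρ sin φ = 1.00374 × sin(185.40°) = -0.09446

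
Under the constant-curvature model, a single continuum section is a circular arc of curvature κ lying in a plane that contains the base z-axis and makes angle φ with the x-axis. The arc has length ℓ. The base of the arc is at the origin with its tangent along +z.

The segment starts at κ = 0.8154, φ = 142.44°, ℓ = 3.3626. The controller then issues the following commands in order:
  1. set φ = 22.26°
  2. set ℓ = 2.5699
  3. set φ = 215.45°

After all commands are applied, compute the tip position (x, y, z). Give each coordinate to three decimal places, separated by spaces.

initial: κ=0.8154, φ=142.44°, ℓ=3.3626
cmd 1: set φ=22.26° → (κ,φ,ℓ)=(0.8154,22.26°,3.3626) → tip=(2.1805,0.8925,0.4773)
cmd 2: set ℓ=2.5699 → (κ,φ,ℓ)=(0.8154,22.26°,2.5699) → tip=(1.7036,0.6973,1.0614)
cmd 3: set φ=215.45° → (κ,φ,ℓ)=(0.8154,215.45°,2.5699) → tip=(-1.4995,-1.0676,1.0614)

-1.500 -1.068 1.061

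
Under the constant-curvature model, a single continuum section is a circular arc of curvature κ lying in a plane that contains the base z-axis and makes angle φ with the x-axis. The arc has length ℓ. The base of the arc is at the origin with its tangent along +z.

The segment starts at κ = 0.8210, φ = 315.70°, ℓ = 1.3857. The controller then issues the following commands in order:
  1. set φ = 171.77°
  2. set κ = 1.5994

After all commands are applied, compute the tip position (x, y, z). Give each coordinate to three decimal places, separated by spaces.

-0.991 0.143 0.499

initial: κ=0.8210, φ=315.70°, ℓ=1.3857
cmd 1: set φ=171.77° → (κ,φ,ℓ)=(0.8210,171.77°,1.3857) → tip=(-0.6995,0.1012,1.1055)
cmd 2: set κ=1.5994 → (κ,φ,ℓ)=(1.5994,171.77°,1.3857) → tip=(-0.9911,0.1433,0.4994)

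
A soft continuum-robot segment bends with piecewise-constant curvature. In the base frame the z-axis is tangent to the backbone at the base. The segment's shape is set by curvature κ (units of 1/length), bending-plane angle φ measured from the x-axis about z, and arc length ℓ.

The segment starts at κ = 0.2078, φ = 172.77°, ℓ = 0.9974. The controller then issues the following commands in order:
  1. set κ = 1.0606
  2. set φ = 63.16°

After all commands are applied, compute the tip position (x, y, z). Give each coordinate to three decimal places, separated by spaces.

0.217 0.428 0.822

initial: κ=0.2078, φ=172.77°, ℓ=0.9974
cmd 1: set κ=1.0606 → (κ,φ,ℓ)=(1.0606,172.77°,0.9974) → tip=(-0.4763,0.0604,0.8215)
cmd 2: set φ=63.16° → (κ,φ,ℓ)=(1.0606,63.16°,0.9974) → tip=(0.2168,0.4284,0.8215)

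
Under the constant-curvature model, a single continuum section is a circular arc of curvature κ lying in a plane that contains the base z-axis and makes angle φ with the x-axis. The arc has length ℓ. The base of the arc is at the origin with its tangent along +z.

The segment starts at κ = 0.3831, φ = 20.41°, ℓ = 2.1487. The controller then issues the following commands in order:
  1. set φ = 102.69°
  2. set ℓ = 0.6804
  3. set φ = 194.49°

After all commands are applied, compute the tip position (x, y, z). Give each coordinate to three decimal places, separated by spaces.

-0.085 -0.022 0.673

initial: κ=0.3831, φ=20.41°, ℓ=2.1487
cmd 1: set φ=102.69° → (κ,φ,ℓ)=(0.3831,102.69°,2.1487) → tip=(-0.1835,0.8151,1.9141)
cmd 2: set ℓ=0.6804 → (κ,φ,ℓ)=(0.3831,102.69°,0.6804) → tip=(-0.0194,0.0860,0.6727)
cmd 3: set φ=194.49° → (κ,φ,ℓ)=(0.3831,194.49°,0.6804) → tip=(-0.0854,-0.0221,0.6727)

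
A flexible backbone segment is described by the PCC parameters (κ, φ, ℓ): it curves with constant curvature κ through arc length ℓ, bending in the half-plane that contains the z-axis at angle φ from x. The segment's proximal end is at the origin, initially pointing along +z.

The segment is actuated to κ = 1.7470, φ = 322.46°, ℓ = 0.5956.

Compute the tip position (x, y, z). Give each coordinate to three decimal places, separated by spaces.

0.224 -0.172 0.494

θ = κ·ℓ = 1.7470 × 0.5956 = 1.04051 rad
ρ = (1 − cos θ)/κ = (1 − 0.50578)/1.7470 = 0.28290
z = sin θ / κ = 0.86266/1.7470 = 0.49380
x = ρ cos φ = 0.28290 × cos(322.46°) = 0.22432
y = ρ sin φ = 0.28290 × sin(322.46°) = -0.17237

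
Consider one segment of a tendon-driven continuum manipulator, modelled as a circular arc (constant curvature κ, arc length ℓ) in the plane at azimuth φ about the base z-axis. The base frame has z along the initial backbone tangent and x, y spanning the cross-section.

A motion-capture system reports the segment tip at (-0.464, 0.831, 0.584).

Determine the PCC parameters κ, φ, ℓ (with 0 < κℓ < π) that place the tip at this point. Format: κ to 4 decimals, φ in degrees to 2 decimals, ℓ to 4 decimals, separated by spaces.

1.5266 119.18 1.3369

ρ = √(x²+y²) = √(-0.464² + 0.831²) = 0.95177
φ = atan2(y, x) mod 360° = atan2(0.831, -0.464) = 119.1774°
|p|² = ρ² + z² = 0.95177² + 0.584² = 1.24691
κ = 2ρ / |p|² = 2×0.95177 / 1.24691 = 1.52659
θ = 2·atan2(ρ, z) = 2·atan2(0.95177, 0.584) = 2.04088 rad
ℓ = θ/κ = 2.04088/1.52659 = 1.33688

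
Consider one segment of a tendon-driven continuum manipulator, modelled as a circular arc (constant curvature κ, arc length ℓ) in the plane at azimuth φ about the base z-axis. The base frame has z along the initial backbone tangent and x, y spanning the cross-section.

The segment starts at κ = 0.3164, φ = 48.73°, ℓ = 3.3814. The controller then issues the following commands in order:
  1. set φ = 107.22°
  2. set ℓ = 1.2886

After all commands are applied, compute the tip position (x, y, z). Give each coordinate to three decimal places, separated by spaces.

-0.077 0.247 1.253

initial: κ=0.3164, φ=48.73°, ℓ=3.3814
cmd 1: set φ=107.22° → (κ,φ,ℓ)=(0.3164,107.22°,3.3814) → tip=(-0.4863,1.5691,2.7723)
cmd 2: set ℓ=1.2886 → (κ,φ,ℓ)=(0.3164,107.22°,1.2886) → tip=(-0.0767,0.2475,1.2532)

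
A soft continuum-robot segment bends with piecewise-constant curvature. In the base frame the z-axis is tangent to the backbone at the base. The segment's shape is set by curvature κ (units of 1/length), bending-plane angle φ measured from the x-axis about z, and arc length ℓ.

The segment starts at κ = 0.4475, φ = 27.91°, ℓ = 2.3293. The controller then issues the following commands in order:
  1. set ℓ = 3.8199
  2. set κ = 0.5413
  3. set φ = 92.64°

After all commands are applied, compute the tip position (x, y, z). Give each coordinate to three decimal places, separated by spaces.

-0.126 2.725 1.624

initial: κ=0.4475, φ=27.91°, ℓ=2.3293
cmd 1: set ℓ=3.8199 → (κ,φ,ℓ)=(0.4475,27.91°,3.8199) → tip=(2.2475,1.1905,2.2132)
cmd 2: set κ=0.5413 → (κ,φ,ℓ)=(0.5413,27.91°,3.8199) → tip=(2.4108,1.2770,1.6240)
cmd 3: set φ=92.64° → (κ,φ,ℓ)=(0.5413,92.64°,3.8199) → tip=(-0.1257,2.7252,1.6240)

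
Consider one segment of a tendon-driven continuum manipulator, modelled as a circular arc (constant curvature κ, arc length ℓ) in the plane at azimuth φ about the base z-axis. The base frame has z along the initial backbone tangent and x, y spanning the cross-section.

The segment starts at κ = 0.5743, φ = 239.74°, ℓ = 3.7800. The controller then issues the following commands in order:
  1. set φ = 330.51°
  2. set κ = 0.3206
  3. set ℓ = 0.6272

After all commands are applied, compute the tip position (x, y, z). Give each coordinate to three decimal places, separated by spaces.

0.055 -0.031 0.623

initial: κ=0.5743, φ=239.74°, ℓ=3.7800
cmd 1: set φ=330.51° → (κ,φ,ℓ)=(0.5743,330.51°,3.7800) → tip=(2.3715,-1.3412,1.4371)
cmd 2: set κ=0.3206 → (κ,φ,ℓ)=(0.3206,330.51°,3.7800) → tip=(1.7613,-0.9961,2.9204)
cmd 3: set ℓ=0.6272 → (κ,φ,ℓ)=(0.3206,330.51°,0.6272) → tip=(0.0547,-0.0309,0.6230)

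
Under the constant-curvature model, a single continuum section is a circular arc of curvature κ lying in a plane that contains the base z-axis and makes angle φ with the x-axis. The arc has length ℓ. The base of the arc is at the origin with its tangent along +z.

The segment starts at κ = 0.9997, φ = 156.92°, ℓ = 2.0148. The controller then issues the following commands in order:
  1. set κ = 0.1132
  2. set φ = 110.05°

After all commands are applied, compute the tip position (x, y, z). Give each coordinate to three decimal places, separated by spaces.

initial: κ=0.9997, φ=156.92°, ℓ=2.0148
cmd 1: set κ=0.1132 → (κ,φ,ℓ)=(0.1132,156.92°,2.0148) → tip=(-0.2105,0.0897,1.9974)
cmd 2: set φ=110.05° → (κ,φ,ℓ)=(0.1132,110.05°,2.0148) → tip=(-0.0784,0.2149,1.9974)

-0.078 0.215 1.997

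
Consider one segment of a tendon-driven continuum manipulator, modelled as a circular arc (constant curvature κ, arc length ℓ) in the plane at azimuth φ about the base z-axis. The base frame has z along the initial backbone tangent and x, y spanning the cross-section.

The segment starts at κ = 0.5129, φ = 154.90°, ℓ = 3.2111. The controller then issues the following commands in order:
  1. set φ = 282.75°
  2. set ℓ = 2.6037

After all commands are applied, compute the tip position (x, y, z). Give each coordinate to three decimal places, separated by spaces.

initial: κ=0.5129, φ=154.90°, ℓ=3.2111
cmd 1: set φ=282.75° → (κ,φ,ℓ)=(0.5129,282.75°,3.2111) → tip=(0.4630,-2.0463,1.9440)
cmd 2: set ℓ=2.6037 → (κ,φ,ℓ)=(0.5129,282.75°,2.6037) → tip=(0.3300,-1.4582,1.8959)

0.330 -1.458 1.896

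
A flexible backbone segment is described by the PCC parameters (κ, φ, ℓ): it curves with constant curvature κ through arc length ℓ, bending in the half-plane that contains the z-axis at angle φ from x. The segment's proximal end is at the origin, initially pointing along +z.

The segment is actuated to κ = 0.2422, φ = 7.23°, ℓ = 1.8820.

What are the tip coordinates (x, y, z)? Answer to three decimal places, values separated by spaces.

θ = κ·ℓ = 0.2422 × 1.8820 = 0.45582 rad
ρ = (1 − cos θ)/κ = (1 − 0.89790)/0.2422 = 0.42155
z = sin θ / κ = 0.44020/0.2422 = 1.81750
x = ρ cos φ = 0.42155 × cos(7.23°) = 0.41820
y = ρ sin φ = 0.42155 × sin(7.23°) = 0.05305

0.418 0.053 1.818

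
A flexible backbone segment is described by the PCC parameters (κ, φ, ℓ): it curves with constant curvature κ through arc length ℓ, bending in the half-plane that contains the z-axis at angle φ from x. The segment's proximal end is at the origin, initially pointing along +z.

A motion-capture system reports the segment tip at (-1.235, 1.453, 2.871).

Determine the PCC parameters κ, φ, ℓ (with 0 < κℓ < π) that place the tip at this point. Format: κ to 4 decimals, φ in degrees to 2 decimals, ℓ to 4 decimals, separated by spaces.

0.3211 130.36 3.6523

ρ = √(x²+y²) = √(-1.235² + 1.453²) = 1.90694
φ = atan2(y, x) mod 360° = atan2(1.453, -1.235) = 130.3634°
|p|² = ρ² + z² = 1.90694² + 2.871² = 11.87908
κ = 2ρ / |p|² = 2×1.90694 / 11.87908 = 0.32106
θ = 2·atan2(ρ, z) = 2·atan2(1.90694, 2.871) = 1.17260 rad
ℓ = θ/κ = 1.17260/0.32106 = 3.65228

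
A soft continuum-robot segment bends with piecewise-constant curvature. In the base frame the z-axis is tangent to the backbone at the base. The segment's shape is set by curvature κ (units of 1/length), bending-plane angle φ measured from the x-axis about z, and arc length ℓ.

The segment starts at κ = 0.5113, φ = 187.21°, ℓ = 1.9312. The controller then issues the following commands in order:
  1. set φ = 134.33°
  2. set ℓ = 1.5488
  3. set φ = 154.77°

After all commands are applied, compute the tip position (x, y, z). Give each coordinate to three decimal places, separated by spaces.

initial: κ=0.5113, φ=187.21°, ℓ=1.9312
cmd 1: set φ=134.33° → (κ,φ,ℓ)=(0.5113,134.33°,1.9312) → tip=(-0.6139,0.6284,1.6323)
cmd 2: set ℓ=1.5488 → (κ,φ,ℓ)=(0.5113,134.33°,1.5488) → tip=(-0.4066,0.4162,1.3919)
cmd 3: set φ=154.77° → (κ,φ,ℓ)=(0.5113,154.77°,1.5488) → tip=(-0.5264,0.2480,1.3919)

-0.526 0.248 1.392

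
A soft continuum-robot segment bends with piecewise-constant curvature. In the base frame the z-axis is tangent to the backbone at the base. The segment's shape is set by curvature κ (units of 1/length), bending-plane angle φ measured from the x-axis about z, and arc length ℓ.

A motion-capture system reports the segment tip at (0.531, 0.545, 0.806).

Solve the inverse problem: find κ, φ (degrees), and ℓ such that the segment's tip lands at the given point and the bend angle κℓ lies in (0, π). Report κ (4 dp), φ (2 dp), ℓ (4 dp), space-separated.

ρ = √(x²+y²) = √(0.531² + 0.545²) = 0.76091
φ = atan2(y, x) mod 360° = atan2(0.545, 0.531) = 45.7454°
|p|² = ρ² + z² = 0.76091² + 0.806² = 1.22862
κ = 2ρ / |p|² = 2×0.76091 / 1.22862 = 1.23864
θ = 2·atan2(ρ, z) = 2·atan2(0.76091, 0.806) = 1.51326 rad
ℓ = θ/κ = 1.51326/1.23864 = 1.22171

1.2386 45.75 1.2217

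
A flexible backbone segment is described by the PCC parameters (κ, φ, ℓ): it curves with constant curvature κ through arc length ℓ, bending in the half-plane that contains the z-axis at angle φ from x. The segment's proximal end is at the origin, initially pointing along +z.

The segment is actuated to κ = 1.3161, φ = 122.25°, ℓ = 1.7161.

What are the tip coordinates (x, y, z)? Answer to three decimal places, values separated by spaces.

-0.663 1.051 0.587

θ = κ·ℓ = 1.3161 × 1.7161 = 2.25856 rad
ρ = (1 − cos θ)/κ = (1 − -0.63481)/1.3161 = 1.24216
z = sin θ / κ = 0.77267/1.3161 = 0.58709
x = ρ cos φ = 1.24216 × cos(122.25°) = -0.66284
y = ρ sin φ = 1.24216 × sin(122.25°) = 1.05053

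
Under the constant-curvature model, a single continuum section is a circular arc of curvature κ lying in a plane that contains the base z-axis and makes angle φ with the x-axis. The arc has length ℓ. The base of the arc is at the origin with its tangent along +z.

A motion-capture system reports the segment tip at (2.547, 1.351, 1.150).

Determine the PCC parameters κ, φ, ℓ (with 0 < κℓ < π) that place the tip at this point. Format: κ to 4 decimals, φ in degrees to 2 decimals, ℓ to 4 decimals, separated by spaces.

ρ = √(x²+y²) = √(2.547² + 1.351²) = 2.88313
φ = atan2(y, x) mod 360° = atan2(1.351, 2.547) = 27.9427°
|p|² = ρ² + z² = 2.88313² + 1.150² = 9.63491
κ = 2ρ / |p|² = 2×2.88313 / 9.63491 = 0.59847
θ = 2·atan2(ρ, z) = 2·atan2(2.88313, 1.150) = 2.38252 rad
ℓ = θ/κ = 2.38252/0.59847 = 3.98099

0.5985 27.94 3.9810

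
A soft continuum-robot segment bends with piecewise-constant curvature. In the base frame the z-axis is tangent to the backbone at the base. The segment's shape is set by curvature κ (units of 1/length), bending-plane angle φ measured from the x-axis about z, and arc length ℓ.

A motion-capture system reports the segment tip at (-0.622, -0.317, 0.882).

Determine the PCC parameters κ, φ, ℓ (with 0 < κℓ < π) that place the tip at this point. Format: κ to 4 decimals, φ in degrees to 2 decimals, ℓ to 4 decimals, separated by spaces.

ρ = √(x²+y²) = √(-0.622² + -0.317²) = 0.69812
φ = atan2(y, x) mod 360° = atan2(-0.317, -0.622) = 207.0055°
|p|² = ρ² + z² = 0.69812² + 0.882² = 1.26530
κ = 2ρ / |p|² = 2×0.69812 / 1.26530 = 1.10349
θ = 2·atan2(ρ, z) = 2·atan2(0.69812, 0.882) = 1.33910 rad
ℓ = θ/κ = 1.33910/1.10349 = 1.21351

1.1035 207.01 1.2135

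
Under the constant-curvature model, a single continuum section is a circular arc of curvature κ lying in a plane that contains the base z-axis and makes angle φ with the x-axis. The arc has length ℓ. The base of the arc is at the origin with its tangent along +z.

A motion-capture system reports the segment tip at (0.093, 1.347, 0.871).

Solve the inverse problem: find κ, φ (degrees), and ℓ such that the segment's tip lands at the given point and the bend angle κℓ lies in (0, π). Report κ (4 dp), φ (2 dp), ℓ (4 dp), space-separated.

ρ = √(x²+y²) = √(0.093² + 1.347²) = 1.35021
φ = atan2(y, x) mod 360° = atan2(1.347, 0.093) = 86.0504°
|p|² = ρ² + z² = 1.35021² + 0.871² = 2.58170
κ = 2ρ / |p|² = 2×1.35021 / 2.58170 = 1.04598
θ = 2·atan2(ρ, z) = 2·atan2(1.35021, 0.871) = 1.99577 rad
ℓ = θ/κ = 1.99577/1.04598 = 1.90803

1.0460 86.05 1.9080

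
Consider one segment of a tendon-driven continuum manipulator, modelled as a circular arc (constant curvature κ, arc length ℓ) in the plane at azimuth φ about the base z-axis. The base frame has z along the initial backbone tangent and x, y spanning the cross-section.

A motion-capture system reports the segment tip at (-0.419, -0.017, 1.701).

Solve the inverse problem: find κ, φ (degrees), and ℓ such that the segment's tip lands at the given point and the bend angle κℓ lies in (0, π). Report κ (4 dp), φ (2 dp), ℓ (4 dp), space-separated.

0.2733 182.32 1.7691

ρ = √(x²+y²) = √(-0.419² + -0.017²) = 0.41934
φ = atan2(y, x) mod 360° = atan2(-0.017, -0.419) = 182.3234°
|p|² = ρ² + z² = 0.41934² + 1.701² = 3.06925
κ = 2ρ / |p|² = 2×0.41934 / 3.06925 = 0.27326
θ = 2·atan2(ρ, z) = 2·atan2(0.41934, 1.701) = 0.48342 rad
ℓ = θ/κ = 0.48342/0.27326 = 1.76910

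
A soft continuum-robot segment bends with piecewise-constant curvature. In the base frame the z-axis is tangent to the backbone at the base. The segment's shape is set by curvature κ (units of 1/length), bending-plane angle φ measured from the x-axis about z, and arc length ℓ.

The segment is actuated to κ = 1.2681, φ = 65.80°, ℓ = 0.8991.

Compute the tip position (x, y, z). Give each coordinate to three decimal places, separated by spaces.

0.188 0.419 0.717

θ = κ·ℓ = 1.2681 × 0.8991 = 1.14015 rad
ρ = (1 − cos θ)/κ = (1 − 0.41746)/1.2681 = 0.45938
z = sin θ / κ = 0.90870/1.2681 = 0.71658
x = ρ cos φ = 0.45938 × cos(65.80°) = 0.18831
y = ρ sin φ = 0.45938 × sin(65.80°) = 0.41901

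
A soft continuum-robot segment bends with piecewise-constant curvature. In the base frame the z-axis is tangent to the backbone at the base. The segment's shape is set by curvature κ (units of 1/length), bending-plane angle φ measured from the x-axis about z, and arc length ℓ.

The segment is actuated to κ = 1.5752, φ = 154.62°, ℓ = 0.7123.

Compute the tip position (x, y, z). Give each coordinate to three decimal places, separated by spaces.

θ = κ·ℓ = 1.5752 × 0.7123 = 1.12201 rad
ρ = (1 − cos θ)/κ = (1 − 0.43387)/1.5752 = 0.35940
z = sin θ / κ = 0.90098/1.5752 = 0.57198
x = ρ cos φ = 0.35940 × cos(154.62°) = -0.32472
y = ρ sin φ = 0.35940 × sin(154.62°) = 0.15405

-0.325 0.154 0.572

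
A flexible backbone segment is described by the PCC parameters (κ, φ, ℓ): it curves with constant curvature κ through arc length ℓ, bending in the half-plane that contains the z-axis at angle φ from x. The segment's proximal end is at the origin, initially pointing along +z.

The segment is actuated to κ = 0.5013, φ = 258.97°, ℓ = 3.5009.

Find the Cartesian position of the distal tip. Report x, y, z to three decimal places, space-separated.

-0.452 -2.317 1.961

θ = κ·ℓ = 0.5013 × 3.5009 = 1.75500 rad
ρ = (1 − cos θ)/κ = (1 − -0.18316)/0.5013 = 2.36019
z = sin θ / κ = 0.98308/0.5013 = 1.96107
x = ρ cos φ = 2.36019 × cos(258.97°) = -0.45156
y = ρ sin φ = 2.36019 × sin(258.97°) = -2.31659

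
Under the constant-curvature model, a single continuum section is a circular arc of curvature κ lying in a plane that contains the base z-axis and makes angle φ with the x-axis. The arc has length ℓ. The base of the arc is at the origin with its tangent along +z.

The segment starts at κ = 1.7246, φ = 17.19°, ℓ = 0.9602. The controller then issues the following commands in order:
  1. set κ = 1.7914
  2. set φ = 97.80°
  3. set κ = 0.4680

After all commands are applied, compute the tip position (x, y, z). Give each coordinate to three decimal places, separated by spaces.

-0.029 0.210 0.928

initial: κ=1.7246, φ=17.19°, ℓ=0.9602
cmd 1: set κ=1.7914 → (κ,φ,ℓ)=(1.7914,17.19°,0.9602) → tip=(0.6126,0.1895,0.5520)
cmd 2: set φ=97.80° → (κ,φ,ℓ)=(1.7914,97.80°,0.9602) → tip=(-0.0870,0.6353,0.5520)
cmd 3: set κ=0.4680 → (κ,φ,ℓ)=(0.4680,97.80°,0.9602) → tip=(-0.0288,0.2102,0.9282)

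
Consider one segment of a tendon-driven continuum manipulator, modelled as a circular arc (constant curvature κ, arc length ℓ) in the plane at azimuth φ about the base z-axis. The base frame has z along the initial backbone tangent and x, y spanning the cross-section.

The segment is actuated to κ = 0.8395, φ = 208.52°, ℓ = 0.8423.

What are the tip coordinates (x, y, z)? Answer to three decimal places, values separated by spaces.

θ = κ·ℓ = 0.8395 × 0.8423 = 0.70711 rad
ρ = (1 − cos θ)/κ = (1 − 0.76024)/0.8395 = 0.28560
z = sin θ / κ = 0.64964/0.8395 = 0.77384
x = ρ cos φ = 0.28560 × cos(208.52°) = -0.25094
y = ρ sin φ = 0.28560 × sin(208.52°) = -0.13636

-0.251 -0.136 0.774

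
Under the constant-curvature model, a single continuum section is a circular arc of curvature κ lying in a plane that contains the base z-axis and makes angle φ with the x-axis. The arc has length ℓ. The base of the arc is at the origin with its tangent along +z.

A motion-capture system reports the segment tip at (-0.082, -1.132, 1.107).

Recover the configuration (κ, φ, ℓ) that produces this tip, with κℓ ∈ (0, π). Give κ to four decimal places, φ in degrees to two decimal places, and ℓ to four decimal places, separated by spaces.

0.9031 265.86 1.7670

ρ = √(x²+y²) = √(-0.082² + -1.132²) = 1.13497
φ = atan2(y, x) mod 360° = atan2(-1.132, -0.082) = 265.8568°
|p|² = ρ² + z² = 1.13497² + 1.107² = 2.51360
κ = 2ρ / |p|² = 2×1.13497 / 2.51360 = 0.90306
θ = 2·atan2(ρ, z) = 2·atan2(1.13497, 1.107) = 1.59574 rad
ℓ = θ/κ = 1.59574/0.90306 = 1.76704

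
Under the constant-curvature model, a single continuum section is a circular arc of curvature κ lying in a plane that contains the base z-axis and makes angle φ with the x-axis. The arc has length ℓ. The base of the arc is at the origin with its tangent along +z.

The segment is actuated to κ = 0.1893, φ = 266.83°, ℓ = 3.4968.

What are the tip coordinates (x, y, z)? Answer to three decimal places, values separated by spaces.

-0.062 -1.114 3.247

θ = κ·ℓ = 0.1893 × 3.4968 = 0.66194 rad
ρ = (1 − cos θ)/κ = (1 − 0.78880)/0.1893 = 1.11570
z = sin θ / κ = 0.61465/0.1893 = 3.24697
x = ρ cos φ = 1.11570 × cos(266.83°) = -0.06170
y = ρ sin φ = 1.11570 × sin(266.83°) = -1.11399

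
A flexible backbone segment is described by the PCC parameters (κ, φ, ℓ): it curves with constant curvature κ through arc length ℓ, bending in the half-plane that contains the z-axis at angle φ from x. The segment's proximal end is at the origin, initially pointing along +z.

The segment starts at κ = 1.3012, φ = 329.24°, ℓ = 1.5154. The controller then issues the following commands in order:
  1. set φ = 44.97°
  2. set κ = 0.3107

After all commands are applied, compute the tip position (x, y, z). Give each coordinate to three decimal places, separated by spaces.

0.248 0.248 1.460

initial: κ=1.3012, φ=329.24°, ℓ=1.5154
cmd 1: set φ=44.97° → (κ,φ,ℓ)=(1.3012,44.97°,1.5154) → tip=(0.7560,0.7552,0.7075)
cmd 2: set κ=0.3107 → (κ,φ,ℓ)=(0.3107,44.97°,1.5154) → tip=(0.2478,0.2475,1.4600)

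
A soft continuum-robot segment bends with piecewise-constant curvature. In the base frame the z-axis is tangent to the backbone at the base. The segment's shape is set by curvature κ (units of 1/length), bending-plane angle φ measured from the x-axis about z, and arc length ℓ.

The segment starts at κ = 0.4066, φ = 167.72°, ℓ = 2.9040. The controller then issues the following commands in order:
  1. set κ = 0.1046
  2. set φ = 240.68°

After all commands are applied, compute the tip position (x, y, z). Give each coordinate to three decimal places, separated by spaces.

initial: κ=0.4066, φ=167.72°, ℓ=2.9040
cmd 1: set κ=0.1046 → (κ,φ,ℓ)=(0.1046,167.72°,2.9040) → tip=(-0.4277,0.0931,2.8595)
cmd 2: set φ=240.68° → (κ,φ,ℓ)=(0.1046,240.68°,2.9040) → tip=(-0.2143,-0.3816,2.8595)

-0.214 -0.382 2.860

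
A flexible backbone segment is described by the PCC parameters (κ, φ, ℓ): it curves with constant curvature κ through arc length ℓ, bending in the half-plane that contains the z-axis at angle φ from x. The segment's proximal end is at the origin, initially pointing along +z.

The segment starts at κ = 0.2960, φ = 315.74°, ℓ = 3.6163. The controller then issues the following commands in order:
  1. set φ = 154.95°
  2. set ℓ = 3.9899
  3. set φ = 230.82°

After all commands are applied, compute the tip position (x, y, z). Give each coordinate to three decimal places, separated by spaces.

initial: κ=0.2960, φ=315.74°, ℓ=3.6163
cmd 1: set φ=154.95° → (κ,φ,ℓ)=(0.2960,154.95°,3.6163) → tip=(-1.5923,0.7442,2.9642)
cmd 2: set ℓ=3.9899 → (κ,φ,ℓ)=(0.2960,154.95°,3.9899) → tip=(-1.8976,0.8869,3.1250)
cmd 3: set φ=230.82° → (κ,φ,ℓ)=(0.2960,230.82°,3.9899) → tip=(-1.3233,-1.6237,3.1250)

-1.323 -1.624 3.125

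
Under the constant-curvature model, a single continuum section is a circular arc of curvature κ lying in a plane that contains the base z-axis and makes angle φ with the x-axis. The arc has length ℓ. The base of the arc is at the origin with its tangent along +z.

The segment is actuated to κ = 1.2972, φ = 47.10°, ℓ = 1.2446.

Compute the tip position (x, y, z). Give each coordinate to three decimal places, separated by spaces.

θ = κ·ℓ = 1.2972 × 1.2446 = 1.61450 rad
ρ = (1 − cos θ)/κ = (1 − -0.04368)/1.2972 = 0.80457
z = sin θ / κ = 0.99905/1.2972 = 0.77016
x = ρ cos φ = 0.80457 × cos(47.10°) = 0.54769
y = ρ sin φ = 0.80457 × sin(47.10°) = 0.58938

0.548 0.589 0.770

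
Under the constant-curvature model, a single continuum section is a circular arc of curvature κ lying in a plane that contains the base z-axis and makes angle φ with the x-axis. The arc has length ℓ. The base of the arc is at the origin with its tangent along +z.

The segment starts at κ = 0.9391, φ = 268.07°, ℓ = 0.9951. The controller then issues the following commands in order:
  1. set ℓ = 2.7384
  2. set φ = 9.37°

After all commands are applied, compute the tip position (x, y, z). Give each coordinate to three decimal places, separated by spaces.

1.935 0.319 0.575

initial: κ=0.9391, φ=268.07°, ℓ=0.9951
cmd 1: set ℓ=2.7384 → (κ,φ,ℓ)=(0.9391,268.07°,2.7384) → tip=(-0.0661,-1.9603,0.5746)
cmd 2: set φ=9.37° → (κ,φ,ℓ)=(0.9391,9.37°,2.7384) → tip=(1.9352,0.3193,0.5746)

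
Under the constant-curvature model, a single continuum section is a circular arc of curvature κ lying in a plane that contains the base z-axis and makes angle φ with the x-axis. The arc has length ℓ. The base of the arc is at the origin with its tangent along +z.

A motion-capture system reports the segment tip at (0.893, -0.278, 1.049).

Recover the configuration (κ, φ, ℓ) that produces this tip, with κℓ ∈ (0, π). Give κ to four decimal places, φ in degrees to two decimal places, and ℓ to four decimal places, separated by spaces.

ρ = √(x²+y²) = √(0.893² + -0.278²) = 0.93527
φ = atan2(y, x) mod 360° = atan2(-0.278, 0.893) = 342.7081°
|p|² = ρ² + z² = 0.93527² + 1.049² = 1.97513
κ = 2ρ / |p|² = 2×0.93527 / 1.97513 = 0.94705
θ = 2·atan2(ρ, z) = 2·atan2(0.93527, 1.049) = 1.45629 rad
ℓ = θ/κ = 1.45629/0.94705 = 1.53772

0.9470 342.71 1.5377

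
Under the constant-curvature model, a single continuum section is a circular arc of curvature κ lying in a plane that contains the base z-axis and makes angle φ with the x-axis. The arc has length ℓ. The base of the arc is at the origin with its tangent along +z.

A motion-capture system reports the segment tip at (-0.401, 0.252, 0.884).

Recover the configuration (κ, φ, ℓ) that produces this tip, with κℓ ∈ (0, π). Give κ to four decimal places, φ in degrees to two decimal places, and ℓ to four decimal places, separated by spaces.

0.9418 147.85 1.0445

ρ = √(x²+y²) = √(-0.401² + 0.252²) = 0.47361
φ = atan2(y, x) mod 360° = atan2(0.252, -0.401) = 147.8536°
|p|² = ρ² + z² = 0.47361² + 0.884² = 1.00576
κ = 2ρ / |p|² = 2×0.47361 / 1.00576 = 0.94179
θ = 2·atan2(ρ, z) = 2·atan2(0.47361, 0.884) = 0.98368 rad
ℓ = θ/κ = 0.98368/0.94179 = 1.04448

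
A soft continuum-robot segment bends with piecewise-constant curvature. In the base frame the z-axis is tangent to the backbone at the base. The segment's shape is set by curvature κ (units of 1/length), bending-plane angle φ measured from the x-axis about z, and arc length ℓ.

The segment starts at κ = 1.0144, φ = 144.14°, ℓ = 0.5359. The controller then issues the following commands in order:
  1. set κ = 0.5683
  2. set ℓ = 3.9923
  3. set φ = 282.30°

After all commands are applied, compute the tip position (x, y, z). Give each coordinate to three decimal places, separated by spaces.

initial: κ=1.0144, φ=144.14°, ℓ=0.5359
cmd 1: set κ=0.5683 → (κ,φ,ℓ)=(0.5683,144.14°,0.5359) → tip=(-0.0656,0.0474,0.5277)
cmd 2: set ℓ=3.9923 → (κ,φ,ℓ)=(0.5683,144.14°,3.9923) → tip=(-2.3427,1.6933,1.3481)
cmd 3: set φ=282.30° → (κ,φ,ℓ)=(0.5683,282.30°,3.9923) → tip=(0.6158,-2.8242,1.3481)

0.616 -2.824 1.348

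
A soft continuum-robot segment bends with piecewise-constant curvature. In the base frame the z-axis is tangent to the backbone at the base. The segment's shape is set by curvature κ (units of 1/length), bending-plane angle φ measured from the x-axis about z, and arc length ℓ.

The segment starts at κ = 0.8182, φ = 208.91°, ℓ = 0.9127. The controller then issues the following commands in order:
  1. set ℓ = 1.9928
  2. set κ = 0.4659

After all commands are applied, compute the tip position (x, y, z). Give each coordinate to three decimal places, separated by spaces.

initial: κ=0.8182, φ=208.91°, ℓ=0.9127
cmd 1: set ℓ=1.9928 → (κ,φ,ℓ)=(0.8182,208.91°,1.9928) → tip=(-1.1337,-0.6261,1.2200)
cmd 2: set κ=0.4659 → (κ,φ,ℓ)=(0.4659,208.91°,1.9928) → tip=(-0.7533,-0.4160,1.7186)

-0.753 -0.416 1.719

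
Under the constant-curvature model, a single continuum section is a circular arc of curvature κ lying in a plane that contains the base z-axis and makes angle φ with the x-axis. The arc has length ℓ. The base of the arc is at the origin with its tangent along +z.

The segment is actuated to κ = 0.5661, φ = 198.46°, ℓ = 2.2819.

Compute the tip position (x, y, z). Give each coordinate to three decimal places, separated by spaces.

θ = κ·ℓ = 0.5661 × 2.2819 = 1.29178 rad
ρ = (1 − cos θ)/κ = (1 − 0.27541)/0.5661 = 1.27997
z = sin θ / κ = 0.96133/0.5661 = 1.69816
x = ρ cos φ = 1.27997 × cos(198.46°) = -1.21411
y = ρ sin φ = 1.27997 × sin(198.46°) = -0.40529

-1.214 -0.405 1.698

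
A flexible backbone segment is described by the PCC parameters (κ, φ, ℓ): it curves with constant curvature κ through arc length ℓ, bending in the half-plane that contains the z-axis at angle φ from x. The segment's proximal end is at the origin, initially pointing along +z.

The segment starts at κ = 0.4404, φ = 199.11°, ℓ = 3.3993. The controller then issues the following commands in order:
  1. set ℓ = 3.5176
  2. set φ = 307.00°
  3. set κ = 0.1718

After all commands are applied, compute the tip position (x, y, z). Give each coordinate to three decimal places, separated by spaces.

0.620 -0.823 3.307

initial: κ=0.4404, φ=199.11°, ℓ=3.3993
cmd 1: set ℓ=3.5176 → (κ,φ,ℓ)=(0.4404,199.11°,3.5176) → tip=(-2.0991,-0.7273,2.2701)
cmd 2: set φ=307.00° → (κ,φ,ℓ)=(0.4404,307.00°,3.5176) → tip=(1.3369,-1.7742,2.2701)
cmd 3: set κ=0.1718 → (κ,φ,ℓ)=(0.1718,307.00°,3.5176) → tip=(0.6204,-0.8233,3.3074)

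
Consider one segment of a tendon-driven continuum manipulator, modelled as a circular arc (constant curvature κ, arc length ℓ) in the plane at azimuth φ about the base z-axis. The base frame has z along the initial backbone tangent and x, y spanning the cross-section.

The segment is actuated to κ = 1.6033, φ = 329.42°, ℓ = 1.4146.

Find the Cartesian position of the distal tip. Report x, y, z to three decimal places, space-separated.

θ = κ·ℓ = 1.6033 × 1.4146 = 2.26803 rad
ρ = (1 − cos θ)/κ = (1 − -0.64210)/1.6033 = 1.02420
z = sin θ / κ = 0.76662/1.6033 = 0.47815
x = ρ cos φ = 1.02420 × cos(329.42°) = 0.88175
y = ρ sin φ = 1.02420 × sin(329.42°) = -0.52105

0.882 -0.521 0.478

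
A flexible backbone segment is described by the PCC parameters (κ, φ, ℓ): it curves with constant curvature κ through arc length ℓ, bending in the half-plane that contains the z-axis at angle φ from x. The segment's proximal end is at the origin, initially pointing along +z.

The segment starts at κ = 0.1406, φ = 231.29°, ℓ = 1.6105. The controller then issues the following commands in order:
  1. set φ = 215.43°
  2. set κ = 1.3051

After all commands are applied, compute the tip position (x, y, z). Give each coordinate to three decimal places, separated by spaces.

initial: κ=0.1406, φ=231.29°, ℓ=1.6105
cmd 1: set φ=215.43° → (κ,φ,ℓ)=(0.1406,215.43°,1.6105) → tip=(-0.1479,-0.1053,1.5968)
cmd 2: set κ=1.3051 → (κ,φ,ℓ)=(1.3051,215.43°,1.6105) → tip=(-0.9405,-0.6691,0.6607)

-0.941 -0.669 0.661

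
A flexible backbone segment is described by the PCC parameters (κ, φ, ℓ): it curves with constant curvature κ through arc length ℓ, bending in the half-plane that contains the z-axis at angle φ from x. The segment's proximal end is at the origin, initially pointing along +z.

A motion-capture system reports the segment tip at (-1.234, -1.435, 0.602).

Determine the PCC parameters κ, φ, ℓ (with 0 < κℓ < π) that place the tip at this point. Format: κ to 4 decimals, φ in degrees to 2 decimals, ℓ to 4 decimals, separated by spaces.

ρ = √(x²+y²) = √(-1.234² + -1.435²) = 1.89261
φ = atan2(y, x) mod 360° = atan2(-1.435, -1.234) = 229.3068°
|p|² = ρ² + z² = 1.89261² + 0.602² = 3.94438
κ = 2ρ / |p|² = 2×1.89261 / 3.94438 = 0.95965
θ = 2·atan2(ρ, z) = 2·atan2(1.89261, 0.602) = 2.52567 rad
ℓ = θ/κ = 2.52567/0.95965 = 2.63187

0.9596 229.31 2.6319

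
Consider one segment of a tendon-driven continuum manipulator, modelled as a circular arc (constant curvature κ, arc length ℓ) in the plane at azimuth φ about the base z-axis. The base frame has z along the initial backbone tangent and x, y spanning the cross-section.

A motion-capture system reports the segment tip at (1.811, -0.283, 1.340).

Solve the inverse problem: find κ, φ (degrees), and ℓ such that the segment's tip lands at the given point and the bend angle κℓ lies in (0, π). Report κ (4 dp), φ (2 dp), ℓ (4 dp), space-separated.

ρ = √(x²+y²) = √(1.811² + -0.283²) = 1.83298
φ = atan2(y, x) mod 360° = atan2(-0.283, 1.811) = 351.1184°
|p|² = ρ² + z² = 1.83298² + 1.340² = 5.15541
κ = 2ρ / |p|² = 2×1.83298 / 5.15541 = 0.71109
θ = 2·atan2(ρ, z) = 2·atan2(1.83298, 1.340) = 1.87907 rad
ℓ = θ/κ = 1.87907/0.71109 = 2.64252

0.7111 351.12 2.6425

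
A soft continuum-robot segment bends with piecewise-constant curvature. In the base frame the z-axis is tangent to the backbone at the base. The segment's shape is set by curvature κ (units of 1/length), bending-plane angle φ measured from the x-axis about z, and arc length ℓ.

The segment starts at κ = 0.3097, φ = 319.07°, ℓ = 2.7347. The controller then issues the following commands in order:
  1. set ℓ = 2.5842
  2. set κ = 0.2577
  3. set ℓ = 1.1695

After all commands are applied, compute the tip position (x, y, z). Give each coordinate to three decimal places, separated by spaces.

0.132 -0.115 1.152

initial: κ=0.3097, φ=319.07°, ℓ=2.7347
cmd 1: set ℓ=2.5842 → (κ,φ,ℓ)=(0.3097,319.07°,2.5842) → tip=(0.7405,-0.6421,2.3170)
cmd 2: set κ=0.2577 → (κ,φ,ℓ)=(0.2577,319.07°,2.5842) → tip=(0.6264,-0.5432,2.3974)
cmd 3: set ℓ=1.1695 → (κ,φ,ℓ)=(0.2577,319.07°,1.1695) → tip=(0.1321,-0.1146,1.1519)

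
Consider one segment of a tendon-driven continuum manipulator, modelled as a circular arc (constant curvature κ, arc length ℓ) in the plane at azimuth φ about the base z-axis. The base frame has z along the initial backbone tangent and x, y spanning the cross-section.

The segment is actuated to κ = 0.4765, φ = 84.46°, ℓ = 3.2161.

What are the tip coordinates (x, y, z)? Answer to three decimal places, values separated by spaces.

θ = κ·ℓ = 0.4765 × 3.2161 = 1.53247 rad
ρ = (1 − cos θ)/κ = (1 − 0.03832)/0.4765 = 2.01823
z = sin θ / κ = 0.99927/0.4765 = 2.09709
x = ρ cos φ = 2.01823 × cos(84.46°) = 0.19484
y = ρ sin φ = 2.01823 × sin(84.46°) = 2.00880

0.195 2.009 2.097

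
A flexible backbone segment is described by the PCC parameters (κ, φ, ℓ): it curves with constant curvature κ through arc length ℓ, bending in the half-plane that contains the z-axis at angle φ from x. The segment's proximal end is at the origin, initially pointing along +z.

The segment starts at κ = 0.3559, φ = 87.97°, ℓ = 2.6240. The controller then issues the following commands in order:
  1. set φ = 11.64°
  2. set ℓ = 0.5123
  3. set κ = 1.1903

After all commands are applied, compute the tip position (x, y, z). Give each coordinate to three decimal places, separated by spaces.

initial: κ=0.3559, φ=87.97°, ℓ=2.6240
cmd 1: set φ=11.64° → (κ,φ,ℓ)=(0.3559,11.64°,2.6240) → tip=(1.1153,0.2298,2.2589)
cmd 2: set ℓ=0.5123 → (κ,φ,ℓ)=(0.3559,11.64°,0.5123) → tip=(0.0456,0.0094,0.5095)
cmd 3: set κ=1.1903 → (κ,φ,ℓ)=(1.1903,11.64°,0.5123) → tip=(0.1483,0.0306,0.4811)

0.148 0.031 0.481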